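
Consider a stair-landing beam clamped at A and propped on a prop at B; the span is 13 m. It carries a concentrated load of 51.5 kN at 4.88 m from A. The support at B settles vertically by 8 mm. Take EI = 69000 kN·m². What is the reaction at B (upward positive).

R_B = 8.77 kN

Remove the prop at B; the released (primary) structure is a cantilever built in at A.
Downward deflection at the released point B due to the loads:
  point load 51.5 at a = 4.88: Pa²(3L − a)/(6EI) = 6974/EI
Tip deflection under a unit load at B: L³/(3EI) = 732.3/EI.
With EI = 69000 kN·m²: δ_0 = 0.10108 m and δ_{BB} = 0.010614 m/kN.
Compatibility — the beam at B must follow the support down by 0.008 m: δ_0 − R_B·δ_{BB} = 0.008, so R_B = (0.10108 − 0.008)/0.010614 = 8.77 kN.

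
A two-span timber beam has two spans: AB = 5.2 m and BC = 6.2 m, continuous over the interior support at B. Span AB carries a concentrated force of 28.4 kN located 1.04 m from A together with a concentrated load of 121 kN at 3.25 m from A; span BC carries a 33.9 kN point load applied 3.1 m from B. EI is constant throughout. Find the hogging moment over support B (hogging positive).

M_B = 82.55 kN·m

Insert a hinge at B; M_B is the redundant, and each span becomes simply supported.
End slopes at the hinge B, treating each span as simply supported:
  span AB: point load 28.4 at a = 1.04: Pab(L + a)/(6LEI) = 24.57/EI
  span AB: point load 121 at a = 3.25: Pab(L + a)/(6LEI) = 207.7/EI
  span BC: point load 33.9 at a = 3.1: Pab(L + b)/(6LEI) = 81.44/EI
  relative rotation θ_0 = (232.3 + 81.44)/EI = 313.7/EI
A unit hogging moment at B produces rotation L₁/(3EI) + L₂/(3EI) = 3.8/EI.
Slope continuity at B: θ_0 = M_B·3.8/EI, so M_B = 313.7/3.8 = 82.55 kN·m (hogging).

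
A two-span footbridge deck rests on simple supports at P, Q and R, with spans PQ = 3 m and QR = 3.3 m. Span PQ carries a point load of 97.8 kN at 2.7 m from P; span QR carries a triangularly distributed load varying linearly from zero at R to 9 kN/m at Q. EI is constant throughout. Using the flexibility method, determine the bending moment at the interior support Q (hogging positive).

Take M_Q as the redundant. Released structure: two simple spans PQ and QR with a hinge at Q.
End slopes at the hinge Q, treating each span as simply supported:
  span PQ: point load 97.8 at a = 2.7: Pab(L + a)/(6LEI) = 25.09/EI
  span QR: triangular load, peak 9: w₀L³/(45EI) = 7.187/EI
  relative rotation θ_0 = (25.09 + 7.187)/EI = 32.27/EI
A unit hogging moment at Q produces rotation L₁/(3EI) + L₂/(3EI) = 2.1/EI.
Compatibility: M_Q·(L₁+L₂)/(3EI) = θ_0, giving M_Q = 15.37 kN·m (hogging).

M_Q = 15.37 kN·m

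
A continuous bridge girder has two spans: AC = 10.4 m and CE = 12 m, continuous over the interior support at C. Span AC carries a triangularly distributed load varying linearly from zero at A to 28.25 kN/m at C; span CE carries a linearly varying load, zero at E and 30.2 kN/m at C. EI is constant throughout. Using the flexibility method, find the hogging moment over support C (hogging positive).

Take M_C as the redundant. Released structure: two simple spans AC and CE with a hinge at C.
Rotations at C on the released spans (each span's end-slope, ×1/EI):
  span AC: triangular load, peak 28.25: w₀L³/(45EI) = 706.2/EI
  span CE: triangular load, peak 30.2: w₀L³/(45EI) = 1160/EI
  relative rotation θ_0 = (706.2 + 1160)/EI = 1866/EI
A unit hogging moment at C produces rotation L₁/(3EI) + L₂/(3EI) = 7.467/EI.
Compatibility: M_C·(L₁+L₂)/(3EI) = θ_0, giving M_C = 249.9 kN·m (hogging).

M_C = 249.9 kN·m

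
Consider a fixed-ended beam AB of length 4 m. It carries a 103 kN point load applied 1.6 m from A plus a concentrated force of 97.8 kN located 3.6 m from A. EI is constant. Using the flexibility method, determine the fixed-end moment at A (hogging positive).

M_A = 62.85 kN·m

Release both end moments; the primary structure is a simply-supported span AB with redundants M_A and M_B.
On the primary (simply-supported) span, the end slopes from the loading are:
  at A: point load 103 at a = 1.6: Pab(L + b)/(6LEI) = 105.5/EI
  at B: point load 103 at a = 1.6: Pab(L + a)/(6LEI) = 92.29/EI
  at A: point load 97.8 at a = 3.6: Pab(L + b)/(6LEI) = 25.82/EI
  at B: point load 97.8 at a = 3.6: Pab(L + a)/(6LEI) = 44.6/EI
  θ_A0 = 131.3/EI,  θ_B0 = 136.9/EI
Flexibility coefficients: a unit moment at one end gives L/(3EI) there and L/(6EI) at the far end, so f₁₁ = f₂₂ = 1.333/EI and f₁₂ = f₂₁ = 0.6667/EI.
Compatibility — zero rotation at each built-in end:
  1.333 M_A + 0.6667 M_B = 131.3
  0.6667 M_A + 1.333 M_B = 136.9
Solving the pair gives M_A = 62.85 kN·m and M_B = 71.24 kN·m (hogging).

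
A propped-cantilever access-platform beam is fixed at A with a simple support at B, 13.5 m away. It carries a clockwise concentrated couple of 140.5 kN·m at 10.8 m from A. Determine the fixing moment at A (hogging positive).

Choose R_B as the redundant. The primary structure is the cantilever fixed at A.
Primary-structure tip deflection at B by superposition:
  clockwise couple 140.5 at a = 10.8: M₀a(2L − a)/(2EI) = 12291/EI
Flexibility coefficient — unit upward force at B: δ_{BB} = L³/(3EI) = 820.1/EI.
The prop prevents deflection at B: R_B = δ_0/δ_{BB} = 12291/820.1 = 14.99 kN.
Moment equilibrium about A: M_A = Σ(load moments about A) − R_B·L = 140.5 − 14.99×13.5 = -61.82 kN·m.

M_A = -61.82 kN·m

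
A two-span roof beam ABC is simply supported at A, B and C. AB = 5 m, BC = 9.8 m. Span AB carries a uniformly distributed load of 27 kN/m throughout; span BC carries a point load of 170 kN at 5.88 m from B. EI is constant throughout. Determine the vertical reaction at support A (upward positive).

Release continuity at B by inserting a hinge; the redundant is the internal moment M_B. The primary structure is two simply-supported spans AB and BC.
End slopes at the hinge B, treating each span as simply supported:
  span AB: UDL 27: wL³/(24EI) = 140.6/EI
  span BC: point load 170 at a = 5.88: Pab(L + b)/(6LEI) = 914.3/EI
  relative rotation θ_0 = (140.6 + 914.3)/EI = 1055/EI
A unit hogging moment at B produces rotation L₁/(3EI) + L₂/(3EI) = 4.933/EI.
Compatibility: M_B·(L₁+L₂)/(3EI) = θ_0, giving M_B = 213.8 kN·m (hogging).
Span AB, ΣM about A with M_B applied at B: R_B^{AB}·5 = 337.5 + 213.8, so R_B^{AB} = 110.3 kN and R_A = 135 − 110.3 = 24.73 kN.

R_A = 24.73 kN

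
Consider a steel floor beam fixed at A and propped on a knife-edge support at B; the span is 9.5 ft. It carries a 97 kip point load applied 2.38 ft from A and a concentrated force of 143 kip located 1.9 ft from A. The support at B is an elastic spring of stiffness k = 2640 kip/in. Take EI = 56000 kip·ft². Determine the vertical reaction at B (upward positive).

Remove the prop at B; the released (primary) structure is a cantilever built in at A.
Free-end deflection of the primary structure under the applied loading (downward +):
  point load 97 at a = 2.38: Pa²(3L − a)/(6EI) = 2392/EI
  point load 143 at a = 1.9: Pa²(3L − a)/(6EI) = 2289/EI
  δ_0 = 4681/EI
Tip deflection under a unit load at B: L³/(3EI) = 285.8/EI.
With EI = 56000 kip·ft²: δ_0 = 0.083581 ft and δ_{BB} = 0.005103 ft/kip.
Compatibility — the spring shortens by R_B/k under the reaction it provides: δ_0 − R_B·δ_{BB} = R_B/k. With 1/k = 1/(2640×12) ft/kip = 0.000032 ft/kip, R_B = δ_0 / (δ_{BB} + 1/k) = 0.083581 / (0.005103 + 0.000032) = 16.28 kip.

R_B = 16.28 kip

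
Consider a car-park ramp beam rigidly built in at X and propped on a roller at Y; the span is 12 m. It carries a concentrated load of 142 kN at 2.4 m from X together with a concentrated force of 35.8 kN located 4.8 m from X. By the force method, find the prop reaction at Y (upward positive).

R_Y = 15.4 kN

Choose R_Y as the redundant. The primary structure is the cantilever fixed at X.
Deflection at Y on the released cantilever, summing each load's contribution:
  point load 142 at a = 2.4: Pa²(3L − a)/(6EI) = 4580/EI
  point load 35.8 at a = 4.8: Pa²(3L − a)/(6EI) = 4289/EI
  δ_0 = 8869/EI
Tip deflection under a unit load at Y: L³/(3EI) = 576/EI.
Compatibility at Y: δ_0 − R_Y·δ_{YY} = 0, so R_Y = 8869/576 = 15.4 kN.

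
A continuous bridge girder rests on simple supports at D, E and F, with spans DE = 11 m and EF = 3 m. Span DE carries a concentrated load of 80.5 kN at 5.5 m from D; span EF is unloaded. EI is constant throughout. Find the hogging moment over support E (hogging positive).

Insert a hinge at E; M_E is the redundant, and each span becomes simply supported.
Discontinuity in slope at E on the released structure — sum the simple-span end rotations:
  span DE: point load 80.5 at a = 5.5: Pab(L + a)/(6LEI) = 608.8/EI
  relative rotation θ_0 = (608.8 + 0)/EI = 608.8/EI
A unit hogging moment at E produces rotation L₁/(3EI) + L₂/(3EI) = 4.667/EI.
Slope continuity at E: θ_0 = M_E·4.667/EI, so M_E = 608.8/4.667 = 130.5 kN·m (hogging).

M_E = 130.5 kN·m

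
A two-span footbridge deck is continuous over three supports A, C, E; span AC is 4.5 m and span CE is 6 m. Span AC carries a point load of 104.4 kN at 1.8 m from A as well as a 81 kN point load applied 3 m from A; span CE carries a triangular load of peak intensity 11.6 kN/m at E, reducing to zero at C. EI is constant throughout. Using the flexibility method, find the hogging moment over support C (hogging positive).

M_C = 76.67 kN·m

Insert a hinge at C; M_C is the redundant, and each span becomes simply supported.
Discontinuity in slope at C on the released structure — sum the simple-span end rotations:
  span AC: point load 104.4 at a = 1.8: Pab(L + a)/(6LEI) = 118.4/EI
  span AC: point load 81 at a = 3: Pab(L + a)/(6LEI) = 101.2/EI
  span CE: triangular load, peak 11.6: 7w₀L³/(360EI) = 48.72/EI
  relative rotation θ_0 = (219.6 + 48.72)/EI = 268.4/EI
A unit hogging moment at C produces rotation L₁/(3EI) + L₂/(3EI) = 3.5/EI.
Slope continuity at C: θ_0 = M_C·3.5/EI, so M_C = 268.4/3.5 = 76.67 kN·m (hogging).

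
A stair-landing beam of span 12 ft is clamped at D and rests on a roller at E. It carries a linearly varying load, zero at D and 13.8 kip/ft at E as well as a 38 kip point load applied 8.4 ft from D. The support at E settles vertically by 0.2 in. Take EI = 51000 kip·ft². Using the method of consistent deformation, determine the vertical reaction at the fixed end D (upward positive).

Remove the prop at E; the released (primary) structure is a cantilever built in at D.
Primary-structure tip deflection at E by superposition:
  triangular load, peak 13.8 at the free end: 11w₀L⁴/(120EI) = 26231/EI
  point load 38 at a = 8.4: Pa²(3L − a)/(6EI) = 12334/EI
  δ_0 = 38565/EI
Flexibility coefficient — unit upward force at E: δ_{EE} = L³/(3EI) = 576/EI.
With EI = 51000 kip·ft²: δ_0 = 0.75618 ft and δ_{EE} = 0.011294 ft/kip.
Compatibility — the beam at E must follow the support down by 0.01667 ft: δ_0 − R_E·δ_{EE} = 0.01667, so R_E = (0.75618 − 0.01667)/0.011294 = 65.48 kip.
Vertical equilibrium: R_D = ΣP − R_E = 120.8 − 65.48 = 55.32 kip.

R_D = 55.32 kip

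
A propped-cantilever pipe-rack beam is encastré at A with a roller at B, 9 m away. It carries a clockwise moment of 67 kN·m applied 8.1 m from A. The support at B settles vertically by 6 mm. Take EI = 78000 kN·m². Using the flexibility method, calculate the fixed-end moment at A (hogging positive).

M_A = -15.16 kN·m

Remove the prop at B; the released (primary) structure is a cantilever built in at A.
Free-end deflection of the primary structure under the applied loading (downward +):
  clockwise couple 67 at a = 8.1: M₀a(2L − a)/(2EI) = 2686/EI
Flexibility coefficient — unit upward force at B: δ_{BB} = L³/(3EI) = 243/EI.
With EI = 78000 kN·m²: δ_0 = 0.034441 m and δ_{BB} = 0.003115 m/kN.
Compatibility — the beam at B must follow the support down by 0.006 m: δ_0 − R_B·δ_{BB} = 0.006, so R_B = (0.034441 − 0.006)/0.003115 = 9.129 kN.
Moment equilibrium about A: M_A = Σ(load moments about A) − R_B·L = 67 − 9.129×9 = -15.16 kN·m.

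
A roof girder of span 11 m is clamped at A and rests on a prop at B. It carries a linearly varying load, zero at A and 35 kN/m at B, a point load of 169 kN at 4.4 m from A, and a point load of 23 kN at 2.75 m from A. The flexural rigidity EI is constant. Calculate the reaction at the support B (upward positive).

R_B = 143 kN

Release the roller at B. Primary structure: cantilever fixed at A.
Primary-structure tip deflection at B by superposition:
  triangular load, peak 35 at the free end: 11w₀L⁴/(120EI) = 46973/EI
  point load 169 at a = 4.4: Pa²(3L − a)/(6EI) = 15596/EI
  point load 23 at a = 2.75: Pa²(3L − a)/(6EI) = 876.9/EI
  δ_0 = 63446/EI
Flexibility coefficient — unit upward force at B: δ_{BB} = L³/(3EI) = 443.7/EI.
The prop prevents deflection at B: R_B = δ_0/δ_{BB} = 63446/443.7 = 143 kN.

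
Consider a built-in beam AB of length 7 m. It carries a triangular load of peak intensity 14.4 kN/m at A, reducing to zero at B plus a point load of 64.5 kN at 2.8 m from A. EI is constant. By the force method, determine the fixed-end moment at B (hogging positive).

Release both end moments; the primary structure is a simply-supported span AB with redundants M_A and M_B.
End rotations of the released simple span under the applied load (×1/EI):
  at A: triangular load, peak 14.4: w₀L³/(45EI) = 109.8/EI
  at B: triangular load, peak 14.4: 7w₀L³/(360EI) = 96.04/EI
  at A: point load 64.5 at a = 2.8: Pab(L + b)/(6LEI) = 202.3/EI
  at B: point load 64.5 at a = 2.8: Pab(L + a)/(6LEI) = 177/EI
  θ_A0 = 312/EI,  θ_B0 = 273/EI
Flexibility coefficients: a unit moment at one end gives L/(3EI) there and L/(6EI) at the far end, so f₁₁ = f₂₂ = 2.333/EI and f₁₂ = f₂₁ = 1.167/EI.
Compatibility — zero rotation at each built-in end:
  2.333 M_A + 1.167 M_B = 312
  1.167 M_A + 2.333 M_B = 273
Solving the pair gives M_A = 100.3 kN·m and M_B = 66.86 kN·m (hogging).

M_B = 66.86 kN·m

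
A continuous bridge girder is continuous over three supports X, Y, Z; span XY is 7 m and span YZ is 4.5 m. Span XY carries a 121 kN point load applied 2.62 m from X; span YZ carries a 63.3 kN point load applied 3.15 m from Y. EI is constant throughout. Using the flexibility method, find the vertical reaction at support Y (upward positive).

Take M_Y as the redundant. Released structure: two simple spans XY and YZ with a hinge at Y.
Rotations at Y on the released spans (each span's end-slope, ×1/EI):
  span XY: point load 121 at a = 2.62: Pab(L + a)/(6LEI) = 318/EI
  span YZ: point load 63.3 at a = 3.15: Pab(L + b)/(6LEI) = 58.32/EI
  relative rotation θ_0 = (318 + 58.32)/EI = 376.4/EI
A unit hogging moment at Y produces rotation L₁/(3EI) + L₂/(3EI) = 3.833/EI.
Slope continuity at Y: θ_0 = M_Y·3.833/EI, so M_Y = 376.4/3.833 = 98.18 kN·m (hogging).
Span XY, ΣM about X with M_Y applied at Y: R_Y^{XY}·7 = 317 + 98.18, so R_Y^{XY} = 59.31 kN and R_X = 121 − 59.31 = 61.69 kN.
Span YZ, ΣM about Z: R_Y^{YZ}·4.5 = 85.45 + 98.18, so R_Y^{YZ} = 40.81 kN and R_Z = 63.3 − 40.81 = 22.49 kN.
R_Y = 59.31 + 40.81 = 100.1 kN.

R_Y = 100.1 kN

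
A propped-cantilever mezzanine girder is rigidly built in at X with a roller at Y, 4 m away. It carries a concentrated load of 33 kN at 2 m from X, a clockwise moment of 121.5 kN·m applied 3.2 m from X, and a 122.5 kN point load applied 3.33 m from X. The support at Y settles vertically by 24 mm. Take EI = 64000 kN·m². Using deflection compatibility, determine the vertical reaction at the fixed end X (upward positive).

Choose R_Y as the redundant. The primary structure is the cantilever fixed at X.
Deflection at Y on the released cantilever, summing each load's contribution:
  point load 33 at a = 2: Pa²(3L − a)/(6EI) = 220/EI
  clockwise couple 121.5 at a = 3.2: M₀a(2L − a)/(2EI) = 933.1/EI
  point load 122.5 at a = 3.33: Pa²(3L − a)/(6EI) = 1963/EI
  δ_0 = 3116/EI
Flexibility coefficient — unit upward force at Y: δ_{YY} = L³/(3EI) = 21.33/EI.
With EI = 64000 kN·m²: δ_0 = 0.048687 m and δ_{YY} = 0.000333 m/kN.
Compatibility — the beam at Y must follow the support down by 0.024 m: δ_0 − R_Y·δ_{YY} = 0.024, so R_Y = (0.048687 − 0.024)/0.000333 = 74.06 kN.
Vertical equilibrium: R_X = ΣP − R_Y = 155.5 − 74.06 = 81.44 kN.

R_X = 81.44 kN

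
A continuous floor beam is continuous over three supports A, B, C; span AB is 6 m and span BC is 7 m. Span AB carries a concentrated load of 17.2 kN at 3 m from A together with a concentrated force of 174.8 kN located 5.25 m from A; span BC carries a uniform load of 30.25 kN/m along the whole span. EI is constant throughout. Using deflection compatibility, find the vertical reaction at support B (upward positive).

R_B = 316.4 kN

Release continuity at B by inserting a hinge; the redundant is the internal moment M_B. The primary structure is two simply-supported spans AB and BC.
End slopes at the hinge B, treating each span as simply supported:
  span AB: point load 17.2 at a = 3: Pab(L + a)/(6LEI) = 38.7/EI
  span AB: point load 174.8 at a = 5.25: Pab(L + a)/(6LEI) = 215.1/EI
  span BC: UDL 30.25: wL³/(24EI) = 432.3/EI
  relative rotation θ_0 = (253.8 + 432.3)/EI = 686.1/EI
A unit hogging moment at B produces rotation L₁/(3EI) + L₂/(3EI) = 4.333/EI.
Compatibility: M_B·(L₁+L₂)/(3EI) = θ_0, giving M_B = 158.3 kN·m (hogging).
Span AB, ΣM about A with M_B applied at B: R_B^{AB}·6 = 969.3 + 158.3, so R_B^{AB} = 187.9 kN and R_A = 192 − 187.9 = 4.061 kN.
Span BC, ΣM about C: R_B^{BC}·7 = 741.1 + 158.3, so R_B^{BC} = 128.5 kN and R_C = 211.8 − 128.5 = 83.26 kN.
R_B = 187.9 + 128.5 = 316.4 kN.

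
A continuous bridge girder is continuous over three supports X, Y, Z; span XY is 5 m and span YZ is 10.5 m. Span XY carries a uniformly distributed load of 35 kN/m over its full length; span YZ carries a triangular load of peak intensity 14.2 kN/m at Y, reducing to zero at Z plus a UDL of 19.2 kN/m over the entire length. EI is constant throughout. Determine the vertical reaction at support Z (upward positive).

Take M_Y as the redundant. Released structure: two simple spans XY and YZ with a hinge at Y.
Discontinuity in slope at Y on the released structure — sum the simple-span end rotations:
  span XY: UDL 35: wL³/(24EI) = 182.3/EI
  span YZ: triangular load, peak 14.2: w₀L³/(45EI) = 365.3/EI
  span YZ: UDL 19.2: wL³/(24EI) = 926.1/EI
  relative rotation θ_0 = (182.3 + 1291)/EI = 1474/EI
A unit hogging moment at Y produces rotation L₁/(3EI) + L₂/(3EI) = 5.167/EI.
Compatibility: M_Y·(L₁+L₂)/(3EI) = θ_0, giving M_Y = 285.2 kN·m (hogging).
Span YZ, ΣM about Z: R_Y^{YZ}·10.5 = 1580 + 285.2, so R_Y^{YZ} = 177.7 kN and R_Z = 276.1 − 177.7 = 98.49 kN.

R_Z = 98.49 kN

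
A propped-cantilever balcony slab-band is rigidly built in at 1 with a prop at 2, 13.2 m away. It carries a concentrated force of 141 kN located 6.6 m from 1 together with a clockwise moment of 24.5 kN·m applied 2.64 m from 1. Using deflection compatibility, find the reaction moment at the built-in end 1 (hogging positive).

Choose R_2 as the redundant. The primary structure is the cantilever fixed at 1.
Downward deflection at the released point 2 due to the loads:
  point load 141 at a = 6.6: Pa²(3L − a)/(6EI) = 33781/EI
  clockwise couple 24.5 at a = 2.64: M₀a(2L − a)/(2EI) = 768.4/EI
  δ_0 = 34549/EI
Flexibility coefficient — unit upward force at 2: δ_{22} = L³/(3EI) = 766.7/EI.
The prop prevents deflection at 2: R_2 = δ_0/δ_{22} = 34549/766.7 = 45.06 kN.
Moment equilibrium about 1: M_1 = Σ(load moments about 1) − R_2·L = 955.1 − 45.06×13.2 = 360.2 kN·m.

M_1 = 360.2 kN·m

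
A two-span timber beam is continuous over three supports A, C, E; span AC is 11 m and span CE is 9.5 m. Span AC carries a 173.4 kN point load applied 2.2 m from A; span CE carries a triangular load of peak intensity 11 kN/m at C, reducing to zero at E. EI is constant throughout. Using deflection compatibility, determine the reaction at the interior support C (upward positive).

Take M_C as the redundant. Released structure: two simple spans AC and CE with a hinge at C.
Rotations at C on the released spans (each span's end-slope, ×1/EI):
  span AC: point load 173.4 at a = 2.2: Pab(L + a)/(6LEI) = 671.4/EI
  span CE: triangular load, peak 11: w₀L³/(45EI) = 209.6/EI
  relative rotation θ_0 = (671.4 + 209.6)/EI = 881/EI
A unit hogging moment at C produces rotation L₁/(3EI) + L₂/(3EI) = 6.833/EI.
Slope continuity at C: θ_0 = M_C·6.833/EI, so M_C = 881/6.833 = 128.9 kN·m (hogging).
Span AC, ΣM about A with M_C applied at C: R_C^{AC}·11 = 381.5 + 128.9, so R_C^{AC} = 46.4 kN and R_A = 173.4 − 46.4 = 127 kN.
Span CE, ΣM about E: R_C^{CE}·9.5 = 330.9 + 128.9, so R_C^{CE} = 48.4 kN and R_E = 52.25 − 48.4 = 3.846 kN.
R_C = 46.4 + 48.4 = 94.8 kN.

R_C = 94.8 kN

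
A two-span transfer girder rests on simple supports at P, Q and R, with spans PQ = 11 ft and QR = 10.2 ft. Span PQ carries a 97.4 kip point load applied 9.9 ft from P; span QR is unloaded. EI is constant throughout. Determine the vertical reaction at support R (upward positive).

Release continuity at Q by inserting a hinge; the redundant is the internal moment M_Q. The primary structure is two simply-supported spans PQ and QR.
Discontinuity in slope at Q on the released structure — sum the simple-span end rotations:
  span PQ: point load 97.4 at a = 9.9: Pab(L + a)/(6LEI) = 335.9/EI
  relative rotation θ_0 = (335.9 + 0)/EI = 335.9/EI
A unit hogging moment at Q produces rotation L₁/(3EI) + L₂/(3EI) = 7.067/EI.
Compatibility: M_Q·(L₁+L₂)/(3EI) = θ_0, giving M_Q = 47.53 kip·ft (hogging).
Span QR, ΣM about R: R_Q^{QR}·10.2 = 0 + 47.53, so R_Q^{QR} = 4.66 kip and R_R = 0 − 4.66 = -4.66 kip.

R_R = -4.66 kip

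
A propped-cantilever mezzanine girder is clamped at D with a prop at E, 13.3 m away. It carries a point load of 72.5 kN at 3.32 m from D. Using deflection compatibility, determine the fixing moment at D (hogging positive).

Remove the prop at E; the released (primary) structure is a cantilever built in at D.
Deflection at E on the released cantilever, summing each load's contribution:
  point load 72.5 at a = 3.32: Pa²(3L − a)/(6EI) = 4872/EI
Tip deflection under a unit load at E: L³/(3EI) = 784.2/EI.
The prop prevents deflection at E: R_E = δ_0/δ_{EE} = 4872/784.2 = 6.213 kN.
Moment equilibrium about D: M_D = Σ(load moments about D) − R_E·L = 240.7 − 6.213×13.3 = 158.1 kN·m.

M_D = 158.1 kN·m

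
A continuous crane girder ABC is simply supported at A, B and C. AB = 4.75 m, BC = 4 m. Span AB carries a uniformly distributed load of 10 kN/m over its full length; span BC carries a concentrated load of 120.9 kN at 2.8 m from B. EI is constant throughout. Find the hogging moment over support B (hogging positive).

Insert a hinge at B; M_B is the redundant, and each span becomes simply supported.
Discontinuity in slope at B on the released structure — sum the simple-span end rotations:
  span AB: UDL 10: wL³/(24EI) = 44.65/EI
  span BC: point load 120.9 at a = 2.8: Pab(L + b)/(6LEI) = 88.02/EI
  relative rotation θ_0 = (44.65 + 88.02)/EI = 132.7/EI
A unit hogging moment at B produces rotation L₁/(3EI) + L₂/(3EI) = 2.917/EI.
Compatibility: M_B·(L₁+L₂)/(3EI) = θ_0, giving M_B = 45.49 kN·m (hogging).

M_B = 45.49 kN·m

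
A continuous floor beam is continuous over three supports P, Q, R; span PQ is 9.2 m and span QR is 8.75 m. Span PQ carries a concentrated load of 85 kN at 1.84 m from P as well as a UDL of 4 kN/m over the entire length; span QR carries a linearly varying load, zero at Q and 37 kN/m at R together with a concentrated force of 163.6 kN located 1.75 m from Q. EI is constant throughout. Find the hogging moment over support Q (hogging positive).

Take M_Q as the redundant. Released structure: two simple spans PQ and QR with a hinge at Q.
Rotations at Q on the released spans (each span's end-slope, ×1/EI):
  span PQ: point load 85 at a = 1.84: Pab(L + a)/(6LEI) = 230.2/EI
  span PQ: UDL 4: wL³/(24EI) = 129.8/EI
  span QR: triangular load, peak 37: 7w₀L³/(360EI) = 482/EI
  span QR: point load 163.6 at a = 1.75: Pab(L + b)/(6LEI) = 601.2/EI
  relative rotation θ_0 = (360 + 1083)/EI = 1443/EI
A unit hogging moment at Q produces rotation L₁/(3EI) + L₂/(3EI) = 5.983/EI.
Compatibility: M_Q·(L₁+L₂)/(3EI) = θ_0, giving M_Q = 241.2 kN·m (hogging).

M_Q = 241.2 kN·m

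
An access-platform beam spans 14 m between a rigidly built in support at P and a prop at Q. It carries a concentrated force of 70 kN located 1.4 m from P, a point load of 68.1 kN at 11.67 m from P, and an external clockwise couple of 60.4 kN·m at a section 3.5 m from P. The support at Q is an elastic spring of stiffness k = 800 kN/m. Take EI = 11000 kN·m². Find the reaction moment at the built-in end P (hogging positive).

M_P = 193.1 kN·m

Take the reaction at Q as the redundant and release it; the primary structure is a cantilever fixed at P.
Deflection at Q on the released cantilever, summing each load's contribution:
  point load 70 at a = 1.4: Pa²(3L − a)/(6EI) = 928.4/EI
  point load 68.1 at a = 11.67: Pa²(3L − a)/(6EI) = 46882/EI
  clockwise couple 60.4 at a = 3.5: M₀a(2L − a)/(2EI) = 2590/EI
  δ_0 = 50400/EI
Flexibility coefficient — unit upward force at Q: δ_{QQ} = L³/(3EI) = 914.7/EI.
With EI = 11000 kN·m²: δ_0 = 4.5819 m and δ_{QQ} = 0.083152 m/kN.
Compatibility — the spring shortens by R_Q/k under the reaction it provides: δ_0 − R_Q·δ_{QQ} = R_Q/k. With 1/k = 0.00125 m/kN, R_Q = δ_0 / (δ_{QQ} + 1/k) = 4.5819 / (0.083152 + 0.00125) = 54.29 kN.
Moment equilibrium about P: M_P = Σ(load moments about P) − R_Q·L = 953.1 − 54.29×14 = 193.1 kN·m.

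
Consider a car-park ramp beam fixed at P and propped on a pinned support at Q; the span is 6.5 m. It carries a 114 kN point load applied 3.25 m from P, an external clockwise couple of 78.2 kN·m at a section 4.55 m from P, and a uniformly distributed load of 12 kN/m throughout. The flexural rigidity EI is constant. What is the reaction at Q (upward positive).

R_Q = 81.3 kN

Take the reaction at Q as the redundant and release it; the primary structure is a cantilever fixed at P.
Free-end deflection of the primary structure under the applied loading (downward +):
  point load 114 at a = 3.25: Pa²(3L − a)/(6EI) = 3261/EI
  clockwise couple 78.2 at a = 4.55: M₀a(2L − a)/(2EI) = 1503/EI
  UDL 12: wL⁴/(8EI) = 2678/EI
  δ_0 = 7442/EI
Tip deflection under a unit load at Q: L³/(3EI) = 91.54/EI.
Compatibility at Q: δ_0 − R_Q·δ_{QQ} = 0, so R_Q = 7442/91.54 = 81.3 kN.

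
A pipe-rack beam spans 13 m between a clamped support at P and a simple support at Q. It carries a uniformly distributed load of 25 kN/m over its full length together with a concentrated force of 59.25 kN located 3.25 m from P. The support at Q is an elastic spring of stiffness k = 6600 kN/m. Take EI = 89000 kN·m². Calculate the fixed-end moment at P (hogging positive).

M_P = 684.3 kN·m

Release the roller at Q. Primary structure: cantilever fixed at P.
Downward deflection at the released point Q due to the loads:
  UDL 25: wL⁴/(8EI) = 89253/EI
  point load 59.25 at a = 3.25: Pa²(3L − a)/(6EI) = 3729/EI
  δ_0 = 92982/EI
Flexibility coefficient — unit upward force at Q: δ_{QQ} = L³/(3EI) = 732.3/EI.
With EI = 89000 kN·m²: δ_0 = 1.0447 m and δ_{QQ} = 0.008228 m/kN.
Compatibility — the spring shortens by R_Q/k under the reaction it provides: δ_0 − R_Q·δ_{QQ} = R_Q/k. With 1/k = 0.000152 m/kN, R_Q = δ_0 / (δ_{QQ} + 1/k) = 1.0447 / (0.008228 + 0.000152) = 124.7 kN.
Moment equilibrium about P: M_P = Σ(load moments about P) − R_Q·L = 2305 − 124.7×13 = 684.3 kN·m.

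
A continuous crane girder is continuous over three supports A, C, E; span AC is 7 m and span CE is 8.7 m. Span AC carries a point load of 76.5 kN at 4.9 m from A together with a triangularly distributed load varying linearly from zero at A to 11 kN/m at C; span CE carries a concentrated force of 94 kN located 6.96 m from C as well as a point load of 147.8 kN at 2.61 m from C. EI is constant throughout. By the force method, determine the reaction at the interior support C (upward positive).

R_C = 260.6 kN

Release continuity at C by inserting a hinge; the redundant is the internal moment M_C. The primary structure is two simply-supported spans AC and CE.
End slopes at the hinge C, treating each span as simply supported:
  span AC: point load 76.5 at a = 4.9: Pab(L + a)/(6LEI) = 223/EI
  span AC: triangular load, peak 11: w₀L³/(45EI) = 83.84/EI
  span CE: point load 94 at a = 6.96: Pab(L + b)/(6LEI) = 227.7/EI
  span CE: point load 147.8 at a = 2.61: Pab(L + b)/(6LEI) = 665.6/EI
  relative rotation θ_0 = (306.9 + 893.3)/EI = 1200/EI
A unit hogging moment at C produces rotation L₁/(3EI) + L₂/(3EI) = 5.233/EI.
Compatibility: M_C·(L₁+L₂)/(3EI) = θ_0, giving M_C = 229.3 kN·m (hogging).
Span AC, ΣM about A with M_C applied at C: R_C^{AC}·7 = 554.5 + 229.3, so R_C^{AC} = 112 kN and R_A = 115 − 112 = 3.021 kN.
Span CE, ΣM about E: R_C^{CE}·8.7 = 1064 + 229.3, so R_C^{CE} = 148.6 kN and R_E = 241.8 − 148.6 = 93.18 kN.
R_C = 112 + 148.6 = 260.6 kN.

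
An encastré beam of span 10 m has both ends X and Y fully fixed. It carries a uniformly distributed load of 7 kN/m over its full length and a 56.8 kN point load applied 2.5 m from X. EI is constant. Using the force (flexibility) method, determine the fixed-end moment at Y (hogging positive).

M_Y = 84.96 kN·m

Take the two fixed-end moments M_X, M_Y as redundants; the released structure is the simple span XY.
On the primary (simply-supported) span, the end slopes from the loading are:
  at X: UDL 7: wL³/(24EI) = 291.7/EI
  at Y: UDL 7: wL³/(24EI) = 291.7/EI
  at X: point load 56.8 at a = 2.5: Pab(L + b)/(6LEI) = 310.6/EI
  at Y: point load 56.8 at a = 2.5: Pab(L + a)/(6LEI) = 221.9/EI
  θ_X0 = 602.3/EI,  θ_Y0 = 513.5/EI
Flexibility coefficients: a unit moment at one end gives L/(3EI) there and L/(6EI) at the far end, so f₁₁ = f₂₂ = 3.333/EI and f₁₂ = f₂₁ = 1.667/EI.
Compatibility — zero rotation at each built-in end:
  3.333 M_X + 1.667 M_Y = 602.3
  1.667 M_X + 3.333 M_Y = 513.5
Solving the pair gives M_X = 138.2 kN·m and M_Y = 84.96 kN·m (hogging).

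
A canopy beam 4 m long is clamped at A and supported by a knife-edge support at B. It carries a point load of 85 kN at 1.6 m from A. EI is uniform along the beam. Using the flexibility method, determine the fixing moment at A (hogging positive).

M_A = 65.28 kN·m

Remove the prop at B; the released (primary) structure is a cantilever built in at A.
Deflection at B on the released cantilever, summing each load's contribution:
  point load 85 at a = 1.6: Pa²(3L − a)/(6EI) = 377.2/EI
Tip deflection under a unit load at B: L³/(3EI) = 21.33/EI.
Compatibility at B: δ_0 − R_B·δ_{BB} = 0, so R_B = 377.2/21.33 = 17.68 kN.
Moment equilibrium about A: M_A = Σ(load moments about A) − R_B·L = 136 − 17.68×4 = 65.28 kN·m.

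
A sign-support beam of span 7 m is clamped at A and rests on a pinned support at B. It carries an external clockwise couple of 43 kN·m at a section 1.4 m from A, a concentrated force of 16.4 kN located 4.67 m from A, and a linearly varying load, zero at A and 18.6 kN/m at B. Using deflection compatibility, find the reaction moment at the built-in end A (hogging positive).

M_A = 89.93 kN·m

Take the reaction at B as the redundant and release it; the primary structure is a cantilever fixed at A.
Downward deflection at the released point B due to the loads:
  clockwise couple 43 at a = 1.4: M₀a(2L − a)/(2EI) = 379.3/EI
  point load 16.4 at a = 4.67: Pa²(3L − a)/(6EI) = 973.4/EI
  triangular load, peak 18.6 at the free end: 11w₀L⁴/(120EI) = 4094/EI
  δ_0 = 5446/EI
Tip deflection under a unit load at B: L³/(3EI) = 114.3/EI.
The prop prevents deflection at B: R_B = δ_0/δ_{BB} = 5446/114.3 = 47.64 kN.
Moment equilibrium about A: M_A = Σ(load moments about A) − R_B·L = 423.4 − 47.64×7 = 89.93 kN·m.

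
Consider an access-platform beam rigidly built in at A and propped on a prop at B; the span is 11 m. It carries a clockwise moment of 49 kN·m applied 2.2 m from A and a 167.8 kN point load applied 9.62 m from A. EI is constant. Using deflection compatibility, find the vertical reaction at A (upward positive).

Remove the prop at B; the released (primary) structure is a cantilever built in at A.
Free-end deflection of the primary structure under the applied loading (downward +):
  clockwise couple 49 at a = 2.2: M₀a(2L − a)/(2EI) = 1067/EI
  point load 167.8 at a = 9.62: Pa²(3L − a)/(6EI) = 60511/EI
  δ_0 = 61578/EI
Flexibility coefficient — unit upward force at B: δ_{BB} = L³/(3EI) = 443.7/EI.
The prop prevents deflection at B: R_B = δ_0/δ_{BB} = 61578/443.7 = 138.8 kN.
Vertical equilibrium: R_A = ΣP − R_B = 167.8 − 138.8 = 29.01 kN.

R_A = 29.01 kN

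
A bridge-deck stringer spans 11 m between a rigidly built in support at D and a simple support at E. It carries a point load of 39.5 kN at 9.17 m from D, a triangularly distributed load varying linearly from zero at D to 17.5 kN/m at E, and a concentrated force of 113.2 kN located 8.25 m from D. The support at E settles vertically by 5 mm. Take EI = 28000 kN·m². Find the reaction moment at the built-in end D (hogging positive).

M_D = 308.1 kN·m

Remove the prop at E; the released (primary) structure is a cantilever built in at D.
Free-end deflection of the primary structure under the applied loading (downward +):
  point load 39.5 at a = 9.17: Pa²(3L − a)/(6EI) = 13192/EI
  triangular load, peak 17.5 at the free end: 11w₀L⁴/(120EI) = 23487/EI
  point load 113.2 at a = 8.25: Pa²(3L − a)/(6EI) = 31782/EI
  δ_0 = 68460/EI
Flexibility coefficient — unit upward force at E: δ_{EE} = L³/(3EI) = 443.7/EI.
With EI = 28000 kN·m²: δ_0 = 2.445 m and δ_{EE} = 0.015845 m/kN.
Compatibility — the beam at E must follow the support down by 0.005 m: δ_0 − R_E·δ_{EE} = 0.005, so R_E = (2.445 − 0.005)/0.015845 = 154 kN.
Moment equilibrium about D: M_D = Σ(load moments about D) − R_E·L = 2002 − 154×11 = 308.1 kN·m.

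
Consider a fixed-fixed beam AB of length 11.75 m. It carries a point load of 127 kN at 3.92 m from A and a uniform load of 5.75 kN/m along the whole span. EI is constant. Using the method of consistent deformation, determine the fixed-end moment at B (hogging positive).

M_B = 176.8 kN·m

Release both end moments; the primary structure is a simply-supported span AB with redundants M_A and M_B.
On the primary (simply-supported) span, the end slopes from the loading are:
  at A: point load 127 at a = 3.92: Pab(L + b)/(6LEI) = 1083/EI
  at B: point load 127 at a = 3.92: Pab(L + a)/(6LEI) = 866.4/EI
  at A: UDL 5.75: wL³/(24EI) = 388.7/EI
  at B: UDL 5.75: wL³/(24EI) = 388.7/EI
  θ_A0 = 1471/EI,  θ_B0 = 1255/EI
Flexibility coefficients: a unit moment at one end gives L/(3EI) there and L/(6EI) at the far end, so f₁₁ = f₂₂ = 3.917/EI and f₁₂ = f₂₁ = 1.958/EI.
Compatibility — zero rotation at each built-in end:
  3.917 M_A + 1.958 M_B = 1471
  1.958 M_A + 3.917 M_B = 1255
Solving the pair gives M_A = 287.2 kN·m and M_B = 176.8 kN·m (hogging).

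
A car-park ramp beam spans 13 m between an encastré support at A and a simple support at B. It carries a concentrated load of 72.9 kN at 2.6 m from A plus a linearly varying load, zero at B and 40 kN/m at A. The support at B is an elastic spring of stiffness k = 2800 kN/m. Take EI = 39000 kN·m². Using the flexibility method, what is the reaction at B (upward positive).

Choose R_B as the redundant. The primary structure is the cantilever fixed at A.
Downward deflection at the released point B due to the loads:
  point load 72.9 at a = 2.6: Pa²(3L − a)/(6EI) = 2990/EI
  triangular load, peak 40 at the fixed end: w₀L⁴/(30EI) = 38081/EI
  δ_0 = 41071/EI
Tip deflection under a unit load at B: L³/(3EI) = 732.3/EI.
With EI = 39000 kN·m²: δ_0 = 1.0531 m and δ_{BB} = 0.018778 m/kN.
Compatibility — the spring shortens by R_B/k under the reaction it provides: δ_0 − R_B·δ_{BB} = R_B/k. With 1/k = 0.000357 m/kN, R_B = δ_0 / (δ_{BB} + 1/k) = 1.0531 / (0.018778 + 0.000357) = 55.04 kN.

R_B = 55.04 kN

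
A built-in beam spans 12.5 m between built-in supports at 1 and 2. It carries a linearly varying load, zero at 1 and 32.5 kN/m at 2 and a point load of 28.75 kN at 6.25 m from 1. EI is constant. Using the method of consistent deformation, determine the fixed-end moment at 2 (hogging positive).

Release both end moments; the primary structure is a simply-supported span 12 with redundants M_1 and M_2.
On the primary (simply-supported) span, the end slopes from the loading are:
  at 1: triangular load, peak 32.5: 7w₀L³/(360EI) = 1234/EI
  at 2: triangular load, peak 32.5: w₀L³/(45EI) = 1411/EI
  at 1: point load 28.75 at a = 6.25: Pab(L + b)/(6LEI) = 280.8/EI
  at 2: point load 28.75 at a = 6.25: Pab(L + a)/(6LEI) = 280.8/EI
  θ_10 = 1515/EI,  θ_20 = 1691/EI
Flexibility coefficients: a unit moment at one end gives L/(3EI) there and L/(6EI) at the far end, so f₁₁ = f₂₂ = 4.167/EI and f₁₂ = f₂₁ = 2.083/EI.
Compatibility — zero rotation at each built-in end:
  4.167 M_1 + 2.083 M_2 = 1515
  2.083 M_1 + 4.167 M_2 = 1691
Solving the pair gives M_1 = 214.2 kN·m and M_2 = 298.8 kN·m (hogging).

M_2 = 298.8 kN·m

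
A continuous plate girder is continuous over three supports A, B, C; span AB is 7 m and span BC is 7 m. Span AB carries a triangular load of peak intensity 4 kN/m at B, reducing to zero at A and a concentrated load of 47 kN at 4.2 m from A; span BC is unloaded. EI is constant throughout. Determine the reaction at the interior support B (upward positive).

Insert a hinge at B; M_B is the redundant, and each span becomes simply supported.
End slopes at the hinge B, treating each span as simply supported:
  span AB: triangular load, peak 4: w₀L³/(45EI) = 30.49/EI
  span AB: point load 47 at a = 4.2: Pab(L + a)/(6LEI) = 147.4/EI
  relative rotation θ_0 = (177.9 + 0)/EI = 177.9/EI
A unit hogging moment at B produces rotation L₁/(3EI) + L₂/(3EI) = 4.667/EI.
Slope continuity at B: θ_0 = M_B·4.667/EI, so M_B = 177.9/4.667 = 38.12 kN·m (hogging).
Span AB, ΣM about A with M_B applied at B: R_B^{AB}·7 = 262.7 + 38.12, so R_B^{AB} = 42.98 kN and R_A = 61 − 42.98 = 18.02 kN.
Span BC, ΣM about C: R_B^{BC}·7 = 0 + 38.12, so R_B^{BC} = 5.445 kN and R_C = 0 − 5.445 = -5.445 kN.
R_B = 42.98 + 5.445 = 48.42 kN.

R_B = 48.42 kN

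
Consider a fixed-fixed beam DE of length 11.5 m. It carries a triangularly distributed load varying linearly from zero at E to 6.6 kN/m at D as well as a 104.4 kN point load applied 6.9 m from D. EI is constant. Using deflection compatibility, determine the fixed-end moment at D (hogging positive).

M_D = 158.9 kN·m

Release both end moments; the primary structure is a simply-supported span DE with redundants M_D and M_E.
End rotations of the released simple span under the applied load (×1/EI):
  at D: triangular load, peak 6.6: w₀L³/(45EI) = 223.1/EI
  at E: triangular load, peak 6.6: 7w₀L³/(360EI) = 195.2/EI
  at D: point load 104.4 at a = 6.9: Pab(L + b)/(6LEI) = 773.2/EI
  at E: point load 104.4 at a = 6.9: Pab(L + a)/(6LEI) = 883.6/EI
  θ_D0 = 996.2/EI,  θ_E0 = 1079/EI
Flexibility coefficients: a unit moment at one end gives L/(3EI) there and L/(6EI) at the far end, so f₁₁ = f₂₂ = 3.833/EI and f₁₂ = f₂₁ = 1.917/EI.
Compatibility — zero rotation at each built-in end:
  3.833 M_D + 1.917 M_E = 996.2
  1.917 M_D + 3.833 M_E = 1079
Solving the pair gives M_D = 158.9 kN·m and M_E = 202 kN·m (hogging).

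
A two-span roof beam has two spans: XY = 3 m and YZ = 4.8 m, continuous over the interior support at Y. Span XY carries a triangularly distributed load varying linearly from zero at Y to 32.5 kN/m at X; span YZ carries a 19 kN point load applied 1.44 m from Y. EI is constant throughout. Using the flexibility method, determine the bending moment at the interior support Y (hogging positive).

Take M_Y as the redundant. Released structure: two simple spans XY and YZ with a hinge at Y.
Rotations at Y on the released spans (each span's end-slope, ×1/EI):
  span XY: triangular load, peak 32.5: 7w₀L³/(360EI) = 17.06/EI
  span YZ: point load 19 at a = 1.44: Pab(L + b)/(6LEI) = 26.05/EI
  relative rotation θ_0 = (17.06 + 26.05)/EI = 43.11/EI
A unit hogging moment at Y produces rotation L₁/(3EI) + L₂/(3EI) = 2.6/EI.
Compatibility: M_Y·(L₁+L₂)/(3EI) = θ_0, giving M_Y = 16.58 kN·m (hogging).

M_Y = 16.58 kN·m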